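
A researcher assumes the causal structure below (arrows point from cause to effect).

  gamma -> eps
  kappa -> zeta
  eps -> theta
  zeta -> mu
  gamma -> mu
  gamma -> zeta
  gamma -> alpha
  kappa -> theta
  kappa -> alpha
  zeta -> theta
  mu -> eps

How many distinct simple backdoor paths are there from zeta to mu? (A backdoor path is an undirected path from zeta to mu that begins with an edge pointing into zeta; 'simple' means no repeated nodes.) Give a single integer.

7

A backdoor path from zeta to mu is any simple undirected path whose first edge points into zeta (i.e. leaves zeta via a parent).
Parents of zeta: {gamma, kappa}.
Enumerating:
  P1: zeta <- gamma -> mu
  P2: zeta <- gamma -> eps <- mu
  P3: zeta <- gamma -> alpha <- kappa -> theta <- eps <- mu
  P4: zeta <- kappa -> theta <- eps <- gamma -> mu
  P5: zeta <- kappa -> theta <- eps <- mu
  P6: zeta <- kappa -> alpha <- gamma -> mu
  P7: zeta <- kappa -> alpha <- gamma -> eps <- mu
That exhausts the simple backdoor paths. Count: 7.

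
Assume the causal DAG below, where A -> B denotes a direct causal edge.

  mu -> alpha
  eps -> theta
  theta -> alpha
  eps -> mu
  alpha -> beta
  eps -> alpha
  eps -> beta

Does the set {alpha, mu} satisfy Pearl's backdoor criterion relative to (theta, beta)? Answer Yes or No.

Backdoor paths from theta to beta (paths whose first edge points into theta):
  P1: theta <- eps -> mu -> alpha -> beta
  P2: theta <- eps -> alpha -> beta
  P3: theta <- eps -> beta
Condition 1 (no descendant of theta in the set): FAILS — alpha is a descendant of theta.
Condition 2 (every backdoor path blocked by {alpha, mu}):
  P1: blocked at chain node mu ∈ conditioning set.
  P2: blocked at chain node alpha ∈ conditioning set.
  P3: open — no interior node is in the conditioning set.
{alpha, mu} does not satisfy the backdoor criterion.

No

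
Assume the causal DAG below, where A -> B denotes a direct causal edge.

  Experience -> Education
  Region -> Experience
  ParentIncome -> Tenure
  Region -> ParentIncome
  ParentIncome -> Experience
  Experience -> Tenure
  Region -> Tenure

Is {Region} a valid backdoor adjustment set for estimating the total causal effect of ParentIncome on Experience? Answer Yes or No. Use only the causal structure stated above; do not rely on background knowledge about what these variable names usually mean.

Backdoor paths from ParentIncome to Experience (paths whose first edge points into ParentIncome):
  P1: ParentIncome <- Region -> Experience
  P2: ParentIncome <- Region -> Tenure <- Experience
Condition 1 (no descendant of ParentIncome in the set): holds — descendants of ParentIncome are {Education, Experience, Tenure}; none are in {Region}.
Condition 2 (every backdoor path blocked by {Region}):
  P1: blocked at fork node Region ∈ conditioning set.
  P2: blocked at fork node Region ∈ conditioning set.
{Region} satisfies the backdoor criterion.

Yes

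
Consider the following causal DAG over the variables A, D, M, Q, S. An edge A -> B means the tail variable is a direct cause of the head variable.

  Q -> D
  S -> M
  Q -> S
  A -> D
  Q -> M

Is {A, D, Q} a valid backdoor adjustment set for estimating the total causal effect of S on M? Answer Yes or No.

Backdoor paths from S to M (paths whose first edge points into S):
  P1: S <- Q -> M
Condition 1 (no descendant of S in the set): holds — descendants of S are {M}; none are in {A, D, Q}.
Condition 2 (every backdoor path blocked by {A, D, Q}):
  P1: blocked at fork node Q ∈ conditioning set.
{A, D, Q} satisfies the backdoor criterion.

Yes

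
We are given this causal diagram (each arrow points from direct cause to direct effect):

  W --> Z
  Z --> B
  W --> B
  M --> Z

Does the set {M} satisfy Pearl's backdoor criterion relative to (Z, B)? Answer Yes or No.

Backdoor paths from Z to B (paths whose first edge points into Z):
  P1: Z <- W -> B
Condition 1 (no descendant of Z in the set): holds — descendants of Z are {B}; none are in {M}.
Condition 2 (every backdoor path blocked by {M}):
  P1: open — no interior node is in the conditioning set.
{M} does not satisfy the backdoor criterion.

No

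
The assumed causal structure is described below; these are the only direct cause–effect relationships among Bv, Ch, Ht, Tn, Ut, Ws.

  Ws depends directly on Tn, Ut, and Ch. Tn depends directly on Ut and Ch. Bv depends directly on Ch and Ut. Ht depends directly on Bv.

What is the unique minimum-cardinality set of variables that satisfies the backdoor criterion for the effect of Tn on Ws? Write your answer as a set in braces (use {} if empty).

Variables eligible for adjustment (non-descendants of Tn, excluding Tn and Ws): {Bv, Ch, Ht, Ut}.
Backdoor paths from Tn to Ws:
  P1: Tn <- Ut -> Bv <- Ch -> Ws
  P2: Tn <- Ut -> Ws
  P3: Tn <- Ch -> Bv <- Ut -> Ws
  P4: Tn <- Ch -> Ws
The empty set is not sufficient: P2 (Tn <- Ut -> Ws) has no collider blocking it and no conditioned non-collider, so it is open.
Try {Ch, Ut}:
  P1: blocked at fork node Ut ∈ conditioning set.
  P2: blocked at fork node Ut ∈ conditioning set.
  P3: blocked at fork node Ch ∈ conditioning set.
  P4: blocked at fork node Ch ∈ conditioning set.
{Ch, Ut} contains no descendant of Tn and blocks every backdoor path.
Every element of {Ch, Ut} is needed (dropping Ch leaves P4 open; dropping Ut leaves P2 open), so no proper subset is valid.
Among all size-2 subsets of the eligible variables, only {Ch, Ut} blocks every backdoor path, so it is the unique smallest valid adjustment set.

{Ch, Ut}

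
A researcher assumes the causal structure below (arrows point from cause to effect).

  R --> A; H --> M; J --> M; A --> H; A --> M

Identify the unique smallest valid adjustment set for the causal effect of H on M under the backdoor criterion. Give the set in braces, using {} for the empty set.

Variables eligible for adjustment (non-descendants of H, excluding H and M): {A, J, R}.
Backdoor paths from H to M:
  P1: H <- A -> M
The empty set is not sufficient: P1 (H <- A -> M) has no collider blocking it and no conditioned non-collider, so it is open.
Try {A}:
  P1: blocked at fork node A ∈ conditioning set.
{A} contains no descendant of H and blocks every backdoor path.
No other singleton works — e.g. {R} leaves P1 open — so {A} is the unique smallest valid adjustment set.

{A}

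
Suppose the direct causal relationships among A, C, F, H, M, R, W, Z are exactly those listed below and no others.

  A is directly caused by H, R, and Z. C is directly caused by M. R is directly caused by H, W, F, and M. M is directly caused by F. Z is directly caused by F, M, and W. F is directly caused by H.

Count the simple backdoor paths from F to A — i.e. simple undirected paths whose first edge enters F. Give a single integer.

4

A backdoor path from F to A is any simple undirected path whose first edge points into F (i.e. leaves F via a parent).
Parents of F: {H}.
Enumerating:
  P1: F <- H -> R <- W -> Z -> A
  P2: F <- H -> R <- M -> Z -> A
  P3: F <- H -> R -> A
  P4: F <- H -> A
That exhausts the simple backdoor paths. Count: 4.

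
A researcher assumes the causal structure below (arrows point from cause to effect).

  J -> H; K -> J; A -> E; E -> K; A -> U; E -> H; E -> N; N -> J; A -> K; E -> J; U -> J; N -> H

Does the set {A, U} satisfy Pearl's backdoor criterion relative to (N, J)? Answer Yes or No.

No

Backdoor paths from N to J (paths whose first edge points into N):
  P1: N <- E <- A -> U -> J
  P2: N <- E <- A -> K -> J
  P3: N <- E -> K <- A -> U -> J
  P4: N <- E -> K -> J
  P5: N <- E -> J
  P6: N <- E -> H <- J
Condition 1 (no descendant of N in the set): holds — descendants of N are {H, J}; none are in {A, U}.
Condition 2 (every backdoor path blocked by {A, U}):
  P1: blocked at fork node A ∈ conditioning set.
  P2: blocked at fork node A ∈ conditioning set.
  P3: blocked at collider K (neither it nor any descendant is in the conditioning set).
  P4: open — no interior node is in the conditioning set.
  P5: open — no interior node is in the conditioning set.
  P6: blocked at collider H (neither it nor any descendant is in the conditioning set).
{A, U} does not satisfy the backdoor criterion.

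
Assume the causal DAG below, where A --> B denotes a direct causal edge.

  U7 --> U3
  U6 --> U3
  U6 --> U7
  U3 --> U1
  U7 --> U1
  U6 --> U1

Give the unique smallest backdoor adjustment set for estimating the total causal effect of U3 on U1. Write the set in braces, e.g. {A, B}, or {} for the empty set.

Variables eligible for adjustment (non-descendants of U3, excluding U3 and U1): {U6, U7}.
Backdoor paths from U3 to U1:
  P1: U3 <- U6 -> U7 -> U1
  P2: U3 <- U6 -> U1
  P3: U3 <- U7 <- U6 -> U1
  P4: U3 <- U7 -> U1
The empty set is not sufficient: P1 (U3 <- U6 -> U7 -> U1) has no collider blocking it and no conditioned non-collider, so it is open.
Try {U6, U7}:
  P1: blocked at fork node U6 ∈ conditioning set.
  P2: blocked at fork node U6 ∈ conditioning set.
  P3: blocked at chain node U7 ∈ conditioning set.
  P4: blocked at fork node U7 ∈ conditioning set.
{U6, U7} contains no descendant of U3 and blocks every backdoor path.
Every element of {U6, U7} is needed (dropping U6 leaves P2 open; dropping U7 leaves P4 open), so no proper subset is valid.
Among all size-2 subsets of the eligible variables, only {U6, U7} blocks every backdoor path, so it is the unique smallest valid adjustment set.

{U6, U7}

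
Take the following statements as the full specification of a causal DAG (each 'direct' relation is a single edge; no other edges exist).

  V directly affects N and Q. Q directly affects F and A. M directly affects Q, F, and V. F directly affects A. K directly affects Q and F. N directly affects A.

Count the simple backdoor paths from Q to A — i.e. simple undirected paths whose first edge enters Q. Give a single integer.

6

A backdoor path from Q to A is any simple undirected path whose first edge points into Q (i.e. leaves Q via a parent).
Parents of Q: {K, M, V}.
Enumerating:
  P1: Q <- K -> F <- M -> V -> N -> A
  P2: Q <- K -> F -> A
  P3: Q <- M -> V -> N -> A
  P4: Q <- M -> F -> A
  P5: Q <- V <- M -> F -> A
  P6: Q <- V -> N -> A
That exhausts the simple backdoor paths. Count: 6.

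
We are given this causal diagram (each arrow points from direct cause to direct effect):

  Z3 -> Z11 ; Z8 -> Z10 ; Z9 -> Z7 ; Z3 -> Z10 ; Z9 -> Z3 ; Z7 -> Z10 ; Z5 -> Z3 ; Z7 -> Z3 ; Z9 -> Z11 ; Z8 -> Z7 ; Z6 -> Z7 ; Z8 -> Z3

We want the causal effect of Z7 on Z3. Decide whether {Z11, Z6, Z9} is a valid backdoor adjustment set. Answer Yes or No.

Backdoor paths from Z7 to Z3 (paths whose first edge points into Z7):
  P1: Z7 <- Z8 -> Z3
  P2: Z7 <- Z8 -> Z10 <- Z3
  P3: Z7 <- Z9 -> Z3
  P4: Z7 <- Z9 -> Z11 <- Z3
Condition 1 (no descendant of Z7 in the set): FAILS — Z11 is a descendant of Z7.
Condition 2 (every backdoor path blocked by {Z11, Z6, Z9}):
  P1: open — no interior node is in the conditioning set.
  P2: blocked at collider Z10 (neither it nor any descendant is in the conditioning set).
  P3: blocked at fork node Z9 ∈ conditioning set.
  P4: blocked at fork node Z9 ∈ conditioning set.
{Z11, Z6, Z9} does not satisfy the backdoor criterion.

No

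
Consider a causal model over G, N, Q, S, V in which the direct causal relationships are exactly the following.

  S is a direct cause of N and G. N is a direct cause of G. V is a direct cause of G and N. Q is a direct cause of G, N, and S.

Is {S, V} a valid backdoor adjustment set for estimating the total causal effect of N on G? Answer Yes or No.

No

Backdoor paths from N to G (paths whose first edge points into N):
  P1: N <- Q -> S -> G
  P2: N <- Q -> G
  P3: N <- V -> G
  P4: N <- S <- Q -> G
  P5: N <- S -> G
Condition 1 (no descendant of N in the set): holds — descendants of N are {G}; none are in {S, V}.
Condition 2 (every backdoor path blocked by {S, V}):
  P1: blocked at chain node S ∈ conditioning set.
  P2: open — no interior node is in the conditioning set.
  P3: blocked at fork node V ∈ conditioning set.
  P4: blocked at chain node S ∈ conditioning set.
  P5: blocked at fork node S ∈ conditioning set.
{S, V} does not satisfy the backdoor criterion.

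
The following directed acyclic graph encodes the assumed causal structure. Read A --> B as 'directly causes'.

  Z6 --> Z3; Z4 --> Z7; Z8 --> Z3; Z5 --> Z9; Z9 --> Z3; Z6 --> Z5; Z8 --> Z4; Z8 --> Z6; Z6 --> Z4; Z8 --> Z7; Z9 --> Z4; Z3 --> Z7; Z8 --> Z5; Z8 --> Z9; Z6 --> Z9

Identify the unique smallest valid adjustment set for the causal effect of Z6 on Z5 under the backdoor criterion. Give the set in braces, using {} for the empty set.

{Z8}

Variables eligible for adjustment (non-descendants of Z6, excluding Z6 and Z5): {Z8}.
Backdoor paths from Z6 to Z5:
  P1: Z6 <- Z8 -> Z5
  P2: Z6 <- Z8 -> Z9 <- Z5
  P3: Z6 <- Z8 -> Z3 <- Z9 <- Z5
  P4: Z6 <- Z8 -> Z3 -> Z7 <- Z4 <- Z9 <- Z5
  P5: Z6 <- Z8 -> Z4 <- Z9 <- Z5
  P6: Z6 <- Z8 -> Z4 -> Z7 <- Z3 <- Z9 <- Z5
  P7: Z6 <- Z8 -> Z7 <- Z3 <- Z9 <- Z5
  P8: Z6 <- Z8 -> Z7 <- Z4 <- Z9 <- Z5
The empty set is not sufficient: P1 (Z6 <- Z8 -> Z5) has no collider blocking it and no conditioned non-collider, so it is open.
Try {Z8}:
  P1: blocked at fork node Z8 ∈ conditioning set.
  P2: blocked at fork node Z8 ∈ conditioning set.
  P3: blocked at fork node Z8 ∈ conditioning set.
  P4: blocked at fork node Z8 ∈ conditioning set.
  P5: blocked at fork node Z8 ∈ conditioning set.
  P6: blocked at fork node Z8 ∈ conditioning set.
  P7: blocked at fork node Z8 ∈ conditioning set.
  P8: blocked at fork node Z8 ∈ conditioning set.
{Z8} contains no descendant of Z6 and blocks every backdoor path.
{Z8} is the unique smallest valid adjustment set.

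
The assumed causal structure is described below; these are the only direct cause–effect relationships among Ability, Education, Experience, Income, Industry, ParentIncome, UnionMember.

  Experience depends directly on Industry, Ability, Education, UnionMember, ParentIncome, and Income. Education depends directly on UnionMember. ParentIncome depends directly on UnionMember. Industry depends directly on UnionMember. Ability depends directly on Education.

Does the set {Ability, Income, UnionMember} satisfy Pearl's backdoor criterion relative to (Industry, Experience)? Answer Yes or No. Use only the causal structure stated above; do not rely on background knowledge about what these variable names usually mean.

Yes

Backdoor paths from Industry to Experience (paths whose first edge points into Industry):
  P1: Industry <- UnionMember -> Education -> Ability -> Experience
  P2: Industry <- UnionMember -> Education -> Experience
  P3: Industry <- UnionMember -> ParentIncome -> Experience
  P4: Industry <- UnionMember -> Experience
Condition 1 (no descendant of Industry in the set): holds — descendants of Industry are {Experience}; none are in {Ability, Income, UnionMember}.
Condition 2 (every backdoor path blocked by {Ability, Income, UnionMember}):
  P1: blocked at fork node UnionMember ∈ conditioning set.
  P2: blocked at fork node UnionMember ∈ conditioning set.
  P3: blocked at fork node UnionMember ∈ conditioning set.
  P4: blocked at fork node UnionMember ∈ conditioning set.
{Ability, Income, UnionMember} satisfies the backdoor criterion.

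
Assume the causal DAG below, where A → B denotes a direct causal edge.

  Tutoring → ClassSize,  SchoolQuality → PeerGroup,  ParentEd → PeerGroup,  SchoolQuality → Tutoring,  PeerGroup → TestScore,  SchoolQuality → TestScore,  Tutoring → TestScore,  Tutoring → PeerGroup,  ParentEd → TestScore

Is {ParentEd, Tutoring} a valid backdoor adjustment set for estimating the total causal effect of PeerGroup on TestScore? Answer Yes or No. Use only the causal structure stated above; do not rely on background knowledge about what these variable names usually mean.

Backdoor paths from PeerGroup to TestScore (paths whose first edge points into PeerGroup):
  P1: PeerGroup <- ParentEd -> TestScore
  P2: PeerGroup <- SchoolQuality -> Tutoring -> TestScore
  P3: PeerGroup <- SchoolQuality -> TestScore
  P4: PeerGroup <- Tutoring <- SchoolQuality -> TestScore
  P5: PeerGroup <- Tutoring -> TestScore
Condition 1 (no descendant of PeerGroup in the set): holds — descendants of PeerGroup are {TestScore}; none are in {ParentEd, Tutoring}.
Condition 2 (every backdoor path blocked by {ParentEd, Tutoring}):
  P1: blocked at fork node ParentEd ∈ conditioning set.
  P2: blocked at chain node Tutoring ∈ conditioning set.
  P3: open — no interior node is in the conditioning set.
  P4: blocked at chain node Tutoring ∈ conditioning set.
  P5: blocked at fork node Tutoring ∈ conditioning set.
{ParentEd, Tutoring} does not satisfy the backdoor criterion.

No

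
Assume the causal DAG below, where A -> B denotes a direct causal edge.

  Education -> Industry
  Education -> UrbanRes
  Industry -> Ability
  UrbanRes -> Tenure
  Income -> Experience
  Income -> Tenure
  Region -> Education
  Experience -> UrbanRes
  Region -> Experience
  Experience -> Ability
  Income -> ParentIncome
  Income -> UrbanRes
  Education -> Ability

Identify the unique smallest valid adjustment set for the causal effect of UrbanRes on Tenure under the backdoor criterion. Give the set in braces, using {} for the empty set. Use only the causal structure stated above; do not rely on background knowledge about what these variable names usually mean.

Variables eligible for adjustment (non-descendants of UrbanRes, excluding UrbanRes and Tenure): {Ability, Education, Experience, Income, Industry, ParentIncome, Region}.
Backdoor paths from UrbanRes to Tenure:
  P1: UrbanRes <- Education <- Region -> Experience <- Income -> Tenure
  P2: UrbanRes <- Education -> Industry -> Ability <- Experience <- Income -> Tenure
  P3: UrbanRes <- Education -> Ability <- Experience <- Income -> Tenure
  P4: UrbanRes <- Income -> Tenure
  P5: UrbanRes <- Experience <- Income -> Tenure
The empty set is not sufficient: P4 (UrbanRes <- Income -> Tenure) has no collider blocking it and no conditioned non-collider, so it is open.
Try {Income}:
  P1: blocked at collider Experience (neither it nor any descendant is in the conditioning set).
  P2: blocked at collider Ability (neither it nor any descendant is in the conditioning set).
  P3: blocked at collider Ability (neither it nor any descendant is in the conditioning set).
  P4: blocked at fork node Income ∈ conditioning set.
  P5: blocked at fork node Income ∈ conditioning set.
{Income} contains no descendant of UrbanRes and blocks every backdoor path.
No other singleton works — e.g. {Region} leaves P4 open — so {Income} is the unique smallest valid adjustment set.

{Income}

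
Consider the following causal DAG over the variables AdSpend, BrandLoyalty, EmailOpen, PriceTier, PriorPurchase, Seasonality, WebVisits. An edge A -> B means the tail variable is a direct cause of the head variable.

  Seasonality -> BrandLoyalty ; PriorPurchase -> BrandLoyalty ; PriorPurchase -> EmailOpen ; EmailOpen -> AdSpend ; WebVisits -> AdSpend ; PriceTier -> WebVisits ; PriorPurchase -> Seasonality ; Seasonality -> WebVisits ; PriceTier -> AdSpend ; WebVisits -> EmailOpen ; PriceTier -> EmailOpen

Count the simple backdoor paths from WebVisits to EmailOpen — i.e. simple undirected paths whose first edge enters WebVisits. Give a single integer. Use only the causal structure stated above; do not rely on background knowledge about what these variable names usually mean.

A backdoor path from WebVisits to EmailOpen is any simple undirected path whose first edge points into WebVisits (i.e. leaves WebVisits via a parent).
Parents of WebVisits: {PriceTier, Seasonality}.
Enumerating:
  P1: WebVisits <- PriceTier -> EmailOpen
  P2: WebVisits <- PriceTier -> AdSpend <- EmailOpen
  P3: WebVisits <- Seasonality <- PriorPurchase -> EmailOpen
  P4: WebVisits <- Seasonality -> BrandLoyalty <- PriorPurchase -> EmailOpen
That exhausts the simple backdoor paths. Count: 4.

4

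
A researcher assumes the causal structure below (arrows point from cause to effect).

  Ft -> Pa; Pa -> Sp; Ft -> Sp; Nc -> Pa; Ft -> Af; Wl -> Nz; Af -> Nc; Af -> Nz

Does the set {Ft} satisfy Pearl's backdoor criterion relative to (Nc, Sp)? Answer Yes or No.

Yes

Backdoor paths from Nc to Sp (paths whose first edge points into Nc):
  P1: Nc <- Af <- Ft -> Pa -> Sp
  P2: Nc <- Af <- Ft -> Sp
Condition 1 (no descendant of Nc in the set): holds — descendants of Nc are {Pa, Sp}; none are in {Ft}.
Condition 2 (every backdoor path blocked by {Ft}):
  P1: blocked at fork node Ft ∈ conditioning set.
  P2: blocked at fork node Ft ∈ conditioning set.
{Ft} satisfies the backdoor criterion.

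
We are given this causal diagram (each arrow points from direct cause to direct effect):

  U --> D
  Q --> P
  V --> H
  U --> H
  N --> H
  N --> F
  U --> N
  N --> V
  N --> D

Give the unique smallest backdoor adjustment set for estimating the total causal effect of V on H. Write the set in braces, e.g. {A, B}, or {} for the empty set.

Variables eligible for adjustment (non-descendants of V, excluding V and H): {D, F, N, P, Q, U}.
Backdoor paths from V to H:
  P1: V <- N <- U -> H
  P2: V <- N -> D <- U -> H
  P3: V <- N -> H
The empty set is not sufficient: P1 (V <- N <- U -> H) has no collider blocking it and no conditioned non-collider, so it is open.
Try {N}:
  P1: blocked at chain node N ∈ conditioning set.
  P2: blocked at fork node N ∈ conditioning set.
  P3: blocked at fork node N ∈ conditioning set.
{N} contains no descendant of V and blocks every backdoor path.
No other singleton works — e.g. {U} leaves P3 open — so {N} is the unique smallest valid adjustment set.

{N}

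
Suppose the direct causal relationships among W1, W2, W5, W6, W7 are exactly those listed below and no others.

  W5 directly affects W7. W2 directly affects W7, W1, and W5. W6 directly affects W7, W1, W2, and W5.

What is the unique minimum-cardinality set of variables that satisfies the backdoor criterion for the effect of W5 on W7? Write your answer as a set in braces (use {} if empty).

Variables eligible for adjustment (non-descendants of W5, excluding W5 and W7): {W1, W2, W6}.
Backdoor paths from W5 to W7:
  P1: W5 <- W6 -> W2 -> W7
  P2: W5 <- W6 -> W1 <- W2 -> W7
  P3: W5 <- W6 -> W7
  P4: W5 <- W2 <- W6 -> W7
  P5: W5 <- W2 -> W1 <- W6 -> W7
  P6: W5 <- W2 -> W7
The empty set is not sufficient: P1 (W5 <- W6 -> W2 -> W7) has no collider blocking it and no conditioned non-collider, so it is open.
Try {W2, W6}:
  P1: blocked at fork node W6 ∈ conditioning set.
  P2: blocked at fork node W6 ∈ conditioning set.
  P3: blocked at fork node W6 ∈ conditioning set.
  P4: blocked at chain node W2 ∈ conditioning set.
  P5: blocked at fork node W2 ∈ conditioning set.
  P6: blocked at fork node W2 ∈ conditioning set.
{W2, W6} contains no descendant of W5 and blocks every backdoor path.
Every element of {W2, W6} is needed (dropping W2 leaves P6 open; dropping W6 leaves P3 open), so no proper subset is valid.
Among all size-2 subsets of the eligible variables, only {W2, W6} blocks every backdoor path, so it is the unique smallest valid adjustment set.

{W2, W6}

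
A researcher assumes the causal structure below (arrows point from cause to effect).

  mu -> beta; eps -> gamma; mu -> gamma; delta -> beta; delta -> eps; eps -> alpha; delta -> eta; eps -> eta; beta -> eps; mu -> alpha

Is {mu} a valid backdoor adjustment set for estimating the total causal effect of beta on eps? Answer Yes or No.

Backdoor paths from beta to eps (paths whose first edge points into beta):
  P1: beta <- delta -> eps
  P2: beta <- delta -> eta <- eps
  P3: beta <- mu -> gamma <- eps
  P4: beta <- mu -> alpha <- eps
Condition 1 (no descendant of beta in the set): holds — descendants of beta are {alpha, eps, eta, gamma}; none are in {mu}.
Condition 2 (every backdoor path blocked by {mu}):
  P1: open — no interior node is in the conditioning set.
  P2: blocked at collider eta (neither it nor any descendant is in the conditioning set).
  P3: blocked at fork node mu ∈ conditioning set.
  P4: blocked at fork node mu ∈ conditioning set.
{mu} does not satisfy the backdoor criterion.

No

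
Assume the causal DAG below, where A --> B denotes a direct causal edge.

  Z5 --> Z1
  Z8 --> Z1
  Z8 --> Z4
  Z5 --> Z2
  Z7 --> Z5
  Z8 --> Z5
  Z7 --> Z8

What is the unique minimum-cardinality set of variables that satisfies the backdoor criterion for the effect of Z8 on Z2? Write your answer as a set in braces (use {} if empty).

Variables eligible for adjustment (non-descendants of Z8, excluding Z8 and Z2): {Z7}.
Backdoor paths from Z8 to Z2:
  P1: Z8 <- Z7 -> Z5 -> Z2
The empty set is not sufficient: P1 (Z8 <- Z7 -> Z5 -> Z2) has no collider blocking it and no conditioned non-collider, so it is open.
Try {Z7}:
  P1: blocked at fork node Z7 ∈ conditioning set.
{Z7} contains no descendant of Z8 and blocks every backdoor path.
{Z7} is the unique smallest valid adjustment set.

{Z7}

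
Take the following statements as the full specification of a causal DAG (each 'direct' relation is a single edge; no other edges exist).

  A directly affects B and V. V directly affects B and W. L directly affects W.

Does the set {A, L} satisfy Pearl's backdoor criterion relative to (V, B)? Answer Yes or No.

Backdoor paths from V to B (paths whose first edge points into V):
  P1: V <- A -> B
Condition 1 (no descendant of V in the set): holds — descendants of V are {B, W}; none are in {A, L}.
Condition 2 (every backdoor path blocked by {A, L}):
  P1: blocked at fork node A ∈ conditioning set.
{A, L} satisfies the backdoor criterion.

Yes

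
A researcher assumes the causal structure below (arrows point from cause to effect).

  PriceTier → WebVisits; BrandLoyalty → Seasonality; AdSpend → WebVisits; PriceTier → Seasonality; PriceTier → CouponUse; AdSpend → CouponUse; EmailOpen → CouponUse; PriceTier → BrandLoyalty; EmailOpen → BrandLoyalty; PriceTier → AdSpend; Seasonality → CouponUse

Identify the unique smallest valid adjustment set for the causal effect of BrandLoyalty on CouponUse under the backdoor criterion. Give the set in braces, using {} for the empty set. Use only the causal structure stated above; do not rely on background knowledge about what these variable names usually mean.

Variables eligible for adjustment (non-descendants of BrandLoyalty, excluding BrandLoyalty and CouponUse): {AdSpend, EmailOpen, PriceTier, WebVisits}.
Backdoor paths from BrandLoyalty to CouponUse:
  P1: BrandLoyalty <- PriceTier -> Seasonality -> CouponUse
  P2: BrandLoyalty <- PriceTier -> AdSpend -> CouponUse
  P3: BrandLoyalty <- PriceTier -> WebVisits <- AdSpend -> CouponUse
  P4: BrandLoyalty <- PriceTier -> CouponUse
  P5: BrandLoyalty <- EmailOpen -> CouponUse
The empty set is not sufficient: P1 (BrandLoyalty <- PriceTier -> Seasonality -> CouponUse) has no collider blocking it and no conditioned non-collider, so it is open.
Try {EmailOpen, PriceTier}:
  P1: blocked at fork node PriceTier ∈ conditioning set.
  P2: blocked at fork node PriceTier ∈ conditioning set.
  P3: blocked at fork node PriceTier ∈ conditioning set.
  P4: blocked at fork node PriceTier ∈ conditioning set.
  P5: blocked at fork node EmailOpen ∈ conditioning set.
{EmailOpen, PriceTier} contains no descendant of BrandLoyalty and blocks every backdoor path.
Every element of {EmailOpen, PriceTier} is needed (dropping EmailOpen leaves P5 open; dropping PriceTier leaves P1 open), so no proper subset is valid.
Among all size-2 subsets of the eligible variables, only {EmailOpen, PriceTier} blocks every backdoor path, so it is the unique smallest valid adjustment set.

{EmailOpen, PriceTier}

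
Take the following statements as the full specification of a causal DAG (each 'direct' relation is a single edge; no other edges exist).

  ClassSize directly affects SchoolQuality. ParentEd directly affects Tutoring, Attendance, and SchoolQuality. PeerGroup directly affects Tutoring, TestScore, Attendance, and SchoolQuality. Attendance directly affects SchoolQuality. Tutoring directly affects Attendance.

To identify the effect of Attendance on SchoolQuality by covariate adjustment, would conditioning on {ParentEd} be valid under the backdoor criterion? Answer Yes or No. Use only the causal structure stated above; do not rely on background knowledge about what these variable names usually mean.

No

Backdoor paths from Attendance to SchoolQuality (paths whose first edge points into Attendance):
  P1: Attendance <- PeerGroup -> Tutoring <- ParentEd -> SchoolQuality
  P2: Attendance <- PeerGroup -> SchoolQuality
  P3: Attendance <- ParentEd -> Tutoring <- PeerGroup -> SchoolQuality
  P4: Attendance <- ParentEd -> SchoolQuality
  P5: Attendance <- Tutoring <- PeerGroup -> SchoolQuality
  P6: Attendance <- Tutoring <- ParentEd -> SchoolQuality
Condition 1 (no descendant of Attendance in the set): holds — descendants of Attendance are {SchoolQuality}; none are in {ParentEd}.
Condition 2 (every backdoor path blocked by {ParentEd}):
  P1: blocked at collider Tutoring (neither it nor any descendant is in the conditioning set).
  P2: open — no interior node is in the conditioning set.
  P3: blocked at fork node ParentEd ∈ conditioning set.
  P4: blocked at fork node ParentEd ∈ conditioning set.
  P5: open — no interior node is in the conditioning set.
  P6: blocked at fork node ParentEd ∈ conditioning set.
{ParentEd} does not satisfy the backdoor criterion.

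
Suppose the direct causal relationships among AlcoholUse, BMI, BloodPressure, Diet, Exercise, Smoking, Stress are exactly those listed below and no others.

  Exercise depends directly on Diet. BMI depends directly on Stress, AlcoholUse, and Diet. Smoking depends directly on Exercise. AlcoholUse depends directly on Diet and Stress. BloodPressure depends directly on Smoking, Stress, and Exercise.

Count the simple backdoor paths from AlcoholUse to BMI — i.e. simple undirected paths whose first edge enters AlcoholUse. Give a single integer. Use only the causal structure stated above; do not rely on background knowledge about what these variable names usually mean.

6

A backdoor path from AlcoholUse to BMI is any simple undirected path whose first edge points into AlcoholUse (i.e. leaves AlcoholUse via a parent).
Parents of AlcoholUse: {Diet, Stress}.
Enumerating:
  P1: AlcoholUse <- Stress -> BMI
  P2: AlcoholUse <- Stress -> BloodPressure <- Exercise <- Diet -> BMI
  P3: AlcoholUse <- Stress -> BloodPressure <- Smoking <- Exercise <- Diet -> BMI
  P4: AlcoholUse <- Diet -> BMI
  P5: AlcoholUse <- Diet -> Exercise -> Smoking -> BloodPressure <- Stress -> BMI
  P6: AlcoholUse <- Diet -> Exercise -> BloodPressure <- Stress -> BMI
That exhausts the simple backdoor paths. Count: 6.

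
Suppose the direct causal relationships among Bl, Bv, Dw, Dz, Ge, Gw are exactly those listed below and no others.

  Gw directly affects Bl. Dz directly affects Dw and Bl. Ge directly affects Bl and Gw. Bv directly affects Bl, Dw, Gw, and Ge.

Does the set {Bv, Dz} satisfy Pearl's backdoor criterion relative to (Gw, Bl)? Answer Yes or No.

Backdoor paths from Gw to Bl (paths whose first edge points into Gw):
  P1: Gw <- Bv -> Ge -> Bl
  P2: Gw <- Bv -> Bl
  P3: Gw <- Bv -> Dw <- Dz -> Bl
  P4: Gw <- Ge <- Bv -> Bl
  P5: Gw <- Ge <- Bv -> Dw <- Dz -> Bl
  P6: Gw <- Ge -> Bl
Condition 1 (no descendant of Gw in the set): holds — descendants of Gw are {Bl}; none are in {Bv, Dz}.
Condition 2 (every backdoor path blocked by {Bv, Dz}):
  P1: blocked at fork node Bv ∈ conditioning set.
  P2: blocked at fork node Bv ∈ conditioning set.
  P3: blocked at fork node Bv ∈ conditioning set.
  P4: blocked at fork node Bv ∈ conditioning set.
  P5: blocked at fork node Bv ∈ conditioning set.
  P6: open — no interior node is in the conditioning set.
{Bv, Dz} does not satisfy the backdoor criterion.

No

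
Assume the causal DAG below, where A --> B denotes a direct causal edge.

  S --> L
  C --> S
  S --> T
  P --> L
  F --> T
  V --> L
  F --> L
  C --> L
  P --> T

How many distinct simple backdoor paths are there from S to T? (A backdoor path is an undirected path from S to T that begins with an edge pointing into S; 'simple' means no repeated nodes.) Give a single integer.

A backdoor path from S to T is any simple undirected path whose first edge points into S (i.e. leaves S via a parent).
Parents of S: {C}.
Enumerating:
  P1: S <- C -> L <- P -> T
  P2: S <- C -> L <- F -> T
That exhausts the simple backdoor paths. Count: 2.

2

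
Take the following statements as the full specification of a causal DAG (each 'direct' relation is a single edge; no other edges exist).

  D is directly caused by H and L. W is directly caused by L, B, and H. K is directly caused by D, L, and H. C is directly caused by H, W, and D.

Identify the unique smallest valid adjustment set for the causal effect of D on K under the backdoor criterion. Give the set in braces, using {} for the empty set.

Variables eligible for adjustment (non-descendants of D, excluding D and K): {B, H, L, W}.
Backdoor paths from D to K:
  P1: D <- L -> W <- H -> K
  P2: D <- L -> W -> C <- H -> K
  P3: D <- L -> K
  P4: D <- H -> W <- L -> K
  P5: D <- H -> K
  P6: D <- H -> C <- W <- L -> K
The empty set is not sufficient: P3 (D <- L -> K) has no collider blocking it and no conditioned non-collider, so it is open.
Try {H, L}:
  P1: blocked at fork node L ∈ conditioning set.
  P2: blocked at fork node L ∈ conditioning set.
  P3: blocked at fork node L ∈ conditioning set.
  P4: blocked at fork node H ∈ conditioning set.
  P5: blocked at fork node H ∈ conditioning set.
  P6: blocked at fork node H ∈ conditioning set.
{H, L} contains no descendant of D and blocks every backdoor path.
Every element of {H, L} is needed (dropping H leaves P5 open; dropping L leaves P3 open), so no proper subset is valid.
Among all size-2 subsets of the eligible variables, only {H, L} blocks every backdoor path, so it is the unique smallest valid adjustment set.

{H, L}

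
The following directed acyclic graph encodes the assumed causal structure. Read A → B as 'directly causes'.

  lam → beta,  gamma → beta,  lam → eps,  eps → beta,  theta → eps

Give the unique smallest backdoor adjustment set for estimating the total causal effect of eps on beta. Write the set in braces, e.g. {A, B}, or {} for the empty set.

{lam}

Variables eligible for adjustment (non-descendants of eps, excluding eps and beta): {gamma, lam, theta}.
Backdoor paths from eps to beta:
  P1: eps <- lam -> beta
The empty set is not sufficient: P1 (eps <- lam -> beta) has no collider blocking it and no conditioned non-collider, so it is open.
Try {lam}:
  P1: blocked at fork node lam ∈ conditioning set.
{lam} contains no descendant of eps and blocks every backdoor path.
No other singleton works — e.g. {gamma} leaves P1 open — so {lam} is the unique smallest valid adjustment set.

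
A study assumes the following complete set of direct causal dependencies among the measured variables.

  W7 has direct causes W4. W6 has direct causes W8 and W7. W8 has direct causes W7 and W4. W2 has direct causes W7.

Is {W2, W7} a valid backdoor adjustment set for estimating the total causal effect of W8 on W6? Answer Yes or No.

Yes

Backdoor paths from W8 to W6 (paths whose first edge points into W8):
  P1: W8 <- W4 -> W7 -> W6
  P2: W8 <- W7 -> W6
Condition 1 (no descendant of W8 in the set): holds — descendants of W8 are {W6}; none are in {W2, W7}.
Condition 2 (every backdoor path blocked by {W2, W7}):
  P1: blocked at chain node W7 ∈ conditioning set.
  P2: blocked at fork node W7 ∈ conditioning set.
{W2, W7} satisfies the backdoor criterion.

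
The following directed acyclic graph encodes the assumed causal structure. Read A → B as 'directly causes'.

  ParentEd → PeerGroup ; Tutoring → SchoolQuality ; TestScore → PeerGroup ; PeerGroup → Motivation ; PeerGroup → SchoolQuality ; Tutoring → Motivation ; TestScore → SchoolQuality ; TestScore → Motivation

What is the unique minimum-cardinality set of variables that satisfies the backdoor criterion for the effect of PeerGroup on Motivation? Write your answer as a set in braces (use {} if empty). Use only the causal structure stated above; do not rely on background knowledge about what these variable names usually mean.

{TestScore}

Variables eligible for adjustment (non-descendants of PeerGroup, excluding PeerGroup and Motivation): {ParentEd, TestScore, Tutoring}.
Backdoor paths from PeerGroup to Motivation:
  P1: PeerGroup <- TestScore -> Motivation
  P2: PeerGroup <- TestScore -> SchoolQuality <- Tutoring -> Motivation
The empty set is not sufficient: P1 (PeerGroup <- TestScore -> Motivation) has no collider blocking it and no conditioned non-collider, so it is open.
Try {TestScore}:
  P1: blocked at fork node TestScore ∈ conditioning set.
  P2: blocked at fork node TestScore ∈ conditioning set.
{TestScore} contains no descendant of PeerGroup and blocks every backdoor path.
No other singleton works — e.g. {Tutoring} leaves P1 open — so {TestScore} is the unique smallest valid adjustment set.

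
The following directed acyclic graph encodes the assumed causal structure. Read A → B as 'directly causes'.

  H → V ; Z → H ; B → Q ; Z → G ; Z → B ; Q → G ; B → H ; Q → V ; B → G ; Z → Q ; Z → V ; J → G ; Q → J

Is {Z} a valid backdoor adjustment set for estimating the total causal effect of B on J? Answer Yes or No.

Yes

Backdoor paths from B to J (paths whose first edge points into B):
  P1: B <- Z -> H -> V <- Q -> J
  P2: B <- Z -> H -> V <- Q -> G <- J
  P3: B <- Z -> Q -> J
  P4: B <- Z -> Q -> G <- J
  P5: B <- Z -> V <- Q -> J
  P6: B <- Z -> V <- Q -> G <- J
  P7: B <- Z -> G <- Q -> J
  P8: B <- Z -> G <- J
Condition 1 (no descendant of B in the set): holds — descendants of B are {G, H, J, Q, V}; none are in {Z}.
Condition 2 (every backdoor path blocked by {Z}):
  P1: blocked at fork node Z ∈ conditioning set.
  P2: blocked at fork node Z ∈ conditioning set.
  P3: blocked at fork node Z ∈ conditioning set.
  P4: blocked at fork node Z ∈ conditioning set.
  P5: blocked at fork node Z ∈ conditioning set.
  P6: blocked at fork node Z ∈ conditioning set.
  P7: blocked at fork node Z ∈ conditioning set.
  P8: blocked at fork node Z ∈ conditioning set.
{Z} satisfies the backdoor criterion.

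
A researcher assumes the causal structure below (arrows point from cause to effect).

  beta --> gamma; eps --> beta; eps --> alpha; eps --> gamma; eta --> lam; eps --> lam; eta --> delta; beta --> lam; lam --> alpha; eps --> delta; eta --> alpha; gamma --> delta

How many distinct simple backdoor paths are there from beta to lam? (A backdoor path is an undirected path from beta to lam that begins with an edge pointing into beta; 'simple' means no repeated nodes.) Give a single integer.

7

A backdoor path from beta to lam is any simple undirected path whose first edge points into beta (i.e. leaves beta via a parent).
Parents of beta: {eps}.
Enumerating:
  P1: beta <- eps -> gamma -> delta <- eta -> lam
  P2: beta <- eps -> gamma -> delta <- eta -> alpha <- lam
  P3: beta <- eps -> lam
  P4: beta <- eps -> alpha <- eta -> lam
  P5: beta <- eps -> alpha <- lam
  P6: beta <- eps -> delta <- eta -> lam
  P7: beta <- eps -> delta <- eta -> alpha <- lam
That exhausts the simple backdoor paths. Count: 7.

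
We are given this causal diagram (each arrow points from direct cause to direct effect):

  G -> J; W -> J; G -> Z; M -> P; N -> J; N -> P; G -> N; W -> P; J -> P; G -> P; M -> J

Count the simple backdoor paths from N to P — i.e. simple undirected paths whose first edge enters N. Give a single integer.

A backdoor path from N to P is any simple undirected path whose first edge points into N (i.e. leaves N via a parent).
Parents of N: {G}.
Enumerating:
  P1: N <- G -> J <- M -> P
  P2: N <- G -> J <- W -> P
  P3: N <- G -> J -> P
  P4: N <- G -> P
That exhausts the simple backdoor paths. Count: 4.

4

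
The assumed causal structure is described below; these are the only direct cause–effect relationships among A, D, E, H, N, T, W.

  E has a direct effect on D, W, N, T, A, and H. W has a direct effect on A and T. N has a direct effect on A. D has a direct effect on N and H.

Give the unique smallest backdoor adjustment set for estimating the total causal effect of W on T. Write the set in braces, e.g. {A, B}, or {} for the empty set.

Variables eligible for adjustment (non-descendants of W, excluding W and T): {D, E, H, N}.
Backdoor paths from W to T:
  P1: W <- E -> T
The empty set is not sufficient: P1 (W <- E -> T) has no collider blocking it and no conditioned non-collider, so it is open.
Try {E}:
  P1: blocked at fork node E ∈ conditioning set.
{E} contains no descendant of W and blocks every backdoor path.
No other singleton works — e.g. {D} leaves P1 open — so {E} is the unique smallest valid adjustment set.

{E}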